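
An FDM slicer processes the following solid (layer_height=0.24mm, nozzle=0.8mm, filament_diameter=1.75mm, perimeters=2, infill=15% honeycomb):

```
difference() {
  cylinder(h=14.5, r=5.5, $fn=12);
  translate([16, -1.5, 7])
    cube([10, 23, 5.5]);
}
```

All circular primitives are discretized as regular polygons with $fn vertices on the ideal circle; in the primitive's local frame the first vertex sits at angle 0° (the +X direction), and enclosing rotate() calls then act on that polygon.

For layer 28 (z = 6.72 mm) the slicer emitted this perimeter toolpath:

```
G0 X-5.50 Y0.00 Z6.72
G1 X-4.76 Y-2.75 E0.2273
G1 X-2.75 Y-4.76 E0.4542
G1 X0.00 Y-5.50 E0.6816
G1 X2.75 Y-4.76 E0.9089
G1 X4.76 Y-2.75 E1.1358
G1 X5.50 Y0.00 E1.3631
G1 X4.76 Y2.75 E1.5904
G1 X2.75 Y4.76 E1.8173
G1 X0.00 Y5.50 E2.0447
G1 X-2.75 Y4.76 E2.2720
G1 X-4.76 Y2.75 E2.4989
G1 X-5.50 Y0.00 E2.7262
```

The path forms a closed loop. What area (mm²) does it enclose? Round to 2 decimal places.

90.69 mm²

Apply the shoelace formula to the sequence of (X, Y) vertices; enclosed area = 90.69 mm².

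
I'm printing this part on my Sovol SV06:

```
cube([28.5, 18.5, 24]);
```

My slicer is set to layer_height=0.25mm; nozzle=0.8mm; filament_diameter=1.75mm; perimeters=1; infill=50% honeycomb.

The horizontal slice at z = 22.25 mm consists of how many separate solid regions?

At z = 22.25 mm: the 28.5×18.5 cube contributes its full rectangle. The result has 1 disconnected region.

1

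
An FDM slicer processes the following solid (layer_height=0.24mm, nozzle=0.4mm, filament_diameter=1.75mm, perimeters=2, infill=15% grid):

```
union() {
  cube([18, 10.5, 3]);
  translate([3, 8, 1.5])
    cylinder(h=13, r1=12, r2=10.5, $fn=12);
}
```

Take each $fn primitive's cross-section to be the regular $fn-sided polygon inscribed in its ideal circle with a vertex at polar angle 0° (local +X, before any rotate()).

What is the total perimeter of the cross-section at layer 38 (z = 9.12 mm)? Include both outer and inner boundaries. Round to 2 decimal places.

69.08 mm

At z = 9.12 mm: the cube does not reach this height (z outside [0, 3]); the cone at (3, 8) contributes a regular 12-gon of circumradius 11.121 (interpolated between r1=12 and r2=10.5 at t=0.586) (perimeter = 2·12·11.121·sin(180°/12) = 69.08 mm); Merging all regions: only the cone at (3, 8) is present, so the union is just that shape — boundary = 69.08 mm. Overall, the cross-section is a single solid region. Total boundary length (outer) = 69.08 mm.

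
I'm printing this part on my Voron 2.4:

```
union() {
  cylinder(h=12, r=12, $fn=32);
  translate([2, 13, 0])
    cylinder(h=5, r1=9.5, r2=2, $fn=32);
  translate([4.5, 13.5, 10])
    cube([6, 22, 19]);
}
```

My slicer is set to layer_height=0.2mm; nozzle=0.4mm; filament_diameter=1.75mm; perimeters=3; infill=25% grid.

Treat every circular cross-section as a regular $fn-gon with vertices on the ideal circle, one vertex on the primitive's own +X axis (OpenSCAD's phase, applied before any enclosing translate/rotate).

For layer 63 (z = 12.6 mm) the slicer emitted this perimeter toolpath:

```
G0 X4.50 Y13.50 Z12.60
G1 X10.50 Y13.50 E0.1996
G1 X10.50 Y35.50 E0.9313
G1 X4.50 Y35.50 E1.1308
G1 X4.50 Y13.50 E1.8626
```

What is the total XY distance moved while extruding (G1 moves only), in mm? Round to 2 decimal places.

56.00 mm

Sum the Euclidean lengths of each G1 segment: total = 56.00 mm.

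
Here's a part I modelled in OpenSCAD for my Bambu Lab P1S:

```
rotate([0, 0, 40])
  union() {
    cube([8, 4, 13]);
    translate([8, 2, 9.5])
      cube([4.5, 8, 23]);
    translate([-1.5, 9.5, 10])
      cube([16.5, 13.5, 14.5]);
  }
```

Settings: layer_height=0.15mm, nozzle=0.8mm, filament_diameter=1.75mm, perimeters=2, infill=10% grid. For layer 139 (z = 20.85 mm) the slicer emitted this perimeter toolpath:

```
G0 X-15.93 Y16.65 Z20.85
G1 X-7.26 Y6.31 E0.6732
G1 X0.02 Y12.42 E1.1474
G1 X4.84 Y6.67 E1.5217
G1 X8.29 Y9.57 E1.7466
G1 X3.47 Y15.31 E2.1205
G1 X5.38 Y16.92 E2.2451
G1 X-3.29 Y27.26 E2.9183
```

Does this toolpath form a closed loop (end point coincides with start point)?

no

Start point (G0): (-15.93, 16.65). End point (last G1): the path does not return to the start — open.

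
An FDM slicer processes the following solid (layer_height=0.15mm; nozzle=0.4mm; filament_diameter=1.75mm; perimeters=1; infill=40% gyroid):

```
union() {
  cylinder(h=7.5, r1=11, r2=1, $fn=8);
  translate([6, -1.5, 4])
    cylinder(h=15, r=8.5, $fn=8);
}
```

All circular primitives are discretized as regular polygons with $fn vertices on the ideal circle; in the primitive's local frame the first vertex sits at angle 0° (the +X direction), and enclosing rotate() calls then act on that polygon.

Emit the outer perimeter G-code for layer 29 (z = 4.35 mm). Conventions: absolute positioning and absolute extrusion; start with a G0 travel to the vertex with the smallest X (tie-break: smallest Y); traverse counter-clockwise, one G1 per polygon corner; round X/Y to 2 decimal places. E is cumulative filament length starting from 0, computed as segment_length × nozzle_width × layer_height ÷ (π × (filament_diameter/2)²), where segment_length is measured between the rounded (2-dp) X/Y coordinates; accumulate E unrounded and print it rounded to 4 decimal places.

At z = 4.35 mm: the cone: at t=0.580 of its height the radius interpolates to r₁+(r₂−r₁)t = 5.200, giving a regular 8-gon of that circumradius; the cylinder at (6, -1.5): section is a regular 8-gon, circumradius r=8.5; Taking the union: the regions partially overlap (shared area 51.68 mm²), so overlapping operands fuse into one piece — 1 connected region. The outline is a single polygon with 12 vertices. Extrusion per mm of travel: 0.4 × 0.15 / (π × 0.875²) = 0.024945. Accumulating E over each segment gives final E = 1.4144.

G0 X-5.20 Y0.00 Z4.35
G1 X-3.68 Y-3.68 E0.0993
G1 X-1.17 Y-4.72 E0.1671
G1 X-0.01 Y-7.51 E0.2425
G1 X6.00 Y-10.00 E0.4047
G1 X12.01 Y-7.51 E0.5670
G1 X14.50 Y-1.50 E0.7293
G1 X12.01 Y4.51 E0.8916
G1 X6.00 Y7.00 E1.0539
G1 X0.83 Y4.86 E1.1934
G1 X0.00 Y5.20 E1.2158
G1 X-3.68 Y3.68 E1.3151
G1 X-5.20 Y0.00 E1.4144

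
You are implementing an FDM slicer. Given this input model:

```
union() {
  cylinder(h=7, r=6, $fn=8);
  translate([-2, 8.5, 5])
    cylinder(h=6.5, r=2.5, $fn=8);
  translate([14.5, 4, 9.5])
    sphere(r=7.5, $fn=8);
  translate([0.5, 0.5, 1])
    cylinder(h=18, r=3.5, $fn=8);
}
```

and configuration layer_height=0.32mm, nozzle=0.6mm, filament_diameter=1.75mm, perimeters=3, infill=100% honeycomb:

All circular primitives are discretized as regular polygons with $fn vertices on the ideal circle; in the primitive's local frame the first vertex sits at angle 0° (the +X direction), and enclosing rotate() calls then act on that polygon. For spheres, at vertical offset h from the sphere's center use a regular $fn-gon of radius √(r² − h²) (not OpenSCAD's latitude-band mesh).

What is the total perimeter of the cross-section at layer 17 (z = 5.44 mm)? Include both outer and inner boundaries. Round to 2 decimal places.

At z = 5.44 mm: the cylinder: section is a regular 8-gon, circumradius r=6 (perimeter = 2·8·6.000·sin(180°/8) = 36.74 mm); the cylinder at (-2, 8.5): section is a regular 8-gon, circumradius r=2.5 (perimeter = 2·8·2.500·sin(180°/8) = 15.31 mm); the r=7.5 sphere at (14.5, 4) slices to a regular 8-gon of circumradius 6.306 (√(r²−h²) with h=4.06 from center) (perimeter = 2·8·6.306·sin(180°/8) = 38.61 mm); the r=3.5 cylinder at (0.5, 0.5) gives a regular 8-gon of circumradius 3.5 (constant along its height) (perimeter = 2·8·3.500·sin(180°/8) = 21.43 mm); Merging all regions: the regions partially overlap (shared area 34.65 mm²), so the edge portions inside another operand are dropped and the merged outline is re-measured after clipping — boundary = 90.66 mm. Overall, the cross-section has 3 separate islands. Total boundary length (outer) = 90.66 mm.

90.66 mm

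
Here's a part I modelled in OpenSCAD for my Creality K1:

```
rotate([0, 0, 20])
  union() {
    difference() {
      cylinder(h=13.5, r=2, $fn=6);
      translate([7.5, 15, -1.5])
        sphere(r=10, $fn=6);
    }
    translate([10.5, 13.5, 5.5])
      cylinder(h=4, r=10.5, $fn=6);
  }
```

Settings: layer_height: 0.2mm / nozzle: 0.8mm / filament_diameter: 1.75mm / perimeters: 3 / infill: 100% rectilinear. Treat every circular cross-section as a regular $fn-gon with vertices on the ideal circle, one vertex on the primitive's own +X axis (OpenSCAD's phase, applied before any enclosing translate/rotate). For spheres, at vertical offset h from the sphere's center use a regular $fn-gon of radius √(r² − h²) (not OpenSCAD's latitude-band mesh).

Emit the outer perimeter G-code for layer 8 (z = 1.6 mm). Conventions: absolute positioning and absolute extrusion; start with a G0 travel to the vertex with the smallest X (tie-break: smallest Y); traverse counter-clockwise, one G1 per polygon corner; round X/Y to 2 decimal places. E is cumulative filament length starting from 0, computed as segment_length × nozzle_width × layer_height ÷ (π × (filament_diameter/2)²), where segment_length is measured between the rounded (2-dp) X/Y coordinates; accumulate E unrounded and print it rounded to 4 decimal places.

G0 X-1.88 Y-0.68 Z1.60
G1 X-0.35 Y-1.97 E0.1331
G1 X1.53 Y-1.29 E0.2661
G1 X1.88 Y0.68 E0.3992
G1 X0.35 Y1.97 E0.5323
G1 X-1.53 Y1.29 E0.6653
G1 X-1.88 Y-0.68 E0.7984

At z = 1.6 mm: the r=2 cylinder contributes a regular 6-gon of circumradius 2; the r=10 sphere at (7.5, 15) slices to a regular 6-gon of circumradius 9.507 (√(r²−h²) with h=3.1 from center); After the difference (first − rest): starting from the r=2 cylinder, the r=10 sphere at (7.5, 15) misses the remaining region (no effect) — 1 connected region; the cylinder at (10.5, 13.5) is not intersected at this z (z outside [5.5, 9.5]); Taking the union: only the result so far is present, so the union is just that shape — 1 connected region; (whole slice rotated 20° about Z — lengths, areas and connectivity unchanged). The outline is a single polygon with 6 vertices. Extrusion per mm of travel: 0.8 × 0.2 / (π × 0.875²) = 0.066520. Accumulating E over each segment gives final E = 0.7984.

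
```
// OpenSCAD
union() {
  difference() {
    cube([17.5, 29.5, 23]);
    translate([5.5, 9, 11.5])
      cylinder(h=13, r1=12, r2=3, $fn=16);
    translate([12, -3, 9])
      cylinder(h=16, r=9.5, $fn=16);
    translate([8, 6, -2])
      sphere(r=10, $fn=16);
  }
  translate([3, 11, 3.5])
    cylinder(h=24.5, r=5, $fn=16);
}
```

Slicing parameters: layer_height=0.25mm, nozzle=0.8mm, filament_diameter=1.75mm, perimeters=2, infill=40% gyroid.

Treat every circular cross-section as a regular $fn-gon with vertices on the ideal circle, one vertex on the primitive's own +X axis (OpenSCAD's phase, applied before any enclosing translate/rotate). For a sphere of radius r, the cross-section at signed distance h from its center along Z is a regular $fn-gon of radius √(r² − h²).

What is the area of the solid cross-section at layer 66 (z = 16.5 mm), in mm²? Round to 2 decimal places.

354.71 mm²

At z = 16.5 mm: the cube (footprint 17.5×29.5) is included at this height (area 516.25 mm²); the cone at (5.5, 9) contributes a regular 16-gon of circumradius 8.538 (interpolated between r1=12 and r2=3 at t=0.385) (area = (16/2)·8.538²·sin(360°/16) = 223.20 mm²); the r=9.5 cylinder at (12, -3) gives a regular 16-gon of circumradius 9.5 (constant along its height) (area = (16/2)·9.500²·sin(360°/16) = 276.30 mm²); the sphere at (8, 6) is not intersected at this z (|z−center|=18.500 > r=10); Taking the first minus the rest: starting from the 17.5×29.5 cube (516.25 mm²), the cone at (5.5, 9) partially overlaps it — only the 197.17 mm² overlap (of its 223.20 mm²) is removed, clipping the outline; the r=9.5 cylinder at (12, -3) partially overlaps it — only the 40.91 mm² overlap (of its 276.30 mm²) is removed, clipping the outline — area = 278.17 mm²; the r=5 cylinder at (3, 11) contributes a regular 16-gon of circumradius 5 (area = (16/2)·5.000²·sin(360°/16) = 76.54 mm²); Combining (union): the 2 present regions are separate (no shared area or edge), so areas and boundary lengths simply add and each stays a separate island — area = 354.71 mm². Overall, the cross-section has 3 separate islands. Net area = 354.71 mm².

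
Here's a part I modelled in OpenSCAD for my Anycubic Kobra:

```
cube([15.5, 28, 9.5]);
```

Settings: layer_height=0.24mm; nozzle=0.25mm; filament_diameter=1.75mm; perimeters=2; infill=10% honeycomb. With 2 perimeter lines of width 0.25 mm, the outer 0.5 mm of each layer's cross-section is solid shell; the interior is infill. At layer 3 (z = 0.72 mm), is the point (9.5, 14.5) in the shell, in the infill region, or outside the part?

At z = 0.72 mm: the 15.5×28 cube contributes its full rectangle. Overall, the cross-section is a single solid region. The nearest boundary edge runs (15.50, 0.00)→(15.50, 28.00); distance from the point to it = 6.00 mm. The point is inside the cross-section and 6.00 mm from the nearest boundary — more than the 0.5 mm shell width (2 × 0.25), so it's in the infill interior.

infill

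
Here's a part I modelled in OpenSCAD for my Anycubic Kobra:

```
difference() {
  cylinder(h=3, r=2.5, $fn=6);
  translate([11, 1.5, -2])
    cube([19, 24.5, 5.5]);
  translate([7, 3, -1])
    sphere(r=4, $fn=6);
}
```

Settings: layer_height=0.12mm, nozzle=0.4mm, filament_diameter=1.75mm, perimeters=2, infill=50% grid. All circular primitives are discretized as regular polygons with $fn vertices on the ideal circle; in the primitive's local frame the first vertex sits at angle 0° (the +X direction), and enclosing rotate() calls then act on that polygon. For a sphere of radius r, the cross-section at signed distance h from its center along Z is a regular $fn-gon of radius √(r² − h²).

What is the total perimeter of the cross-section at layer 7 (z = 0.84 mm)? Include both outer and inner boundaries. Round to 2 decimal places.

At z = 0.84 mm: the cylinder: section is a regular 6-gon, circumradius r=2.5 (perimeter = 2·6·2.500·sin(180°/6) = 15.00 mm); the 19×24.5 cube at (11, 1.5) contributes its full rectangle (perimeter 87.00 mm); the r=4 sphere at (7, 3) slices to a regular 6-gon of circumradius 3.552 (√(r²−h²) with h=1.84 from center) (perimeter = 2·6·3.552·sin(180°/6) = 21.31 mm); Taking the first minus the rest: starting from the r=2.5 cylinder, the 19×24.5 cube at (11, 1.5) misses the remaining region (no effect); the r=4 sphere at (7, 3) misses the remaining region (no effect) — boundary = 15.00 mm. Overall, the cross-section is a single solid region. Total boundary length (outer) = 15.00 mm.

15.00 mm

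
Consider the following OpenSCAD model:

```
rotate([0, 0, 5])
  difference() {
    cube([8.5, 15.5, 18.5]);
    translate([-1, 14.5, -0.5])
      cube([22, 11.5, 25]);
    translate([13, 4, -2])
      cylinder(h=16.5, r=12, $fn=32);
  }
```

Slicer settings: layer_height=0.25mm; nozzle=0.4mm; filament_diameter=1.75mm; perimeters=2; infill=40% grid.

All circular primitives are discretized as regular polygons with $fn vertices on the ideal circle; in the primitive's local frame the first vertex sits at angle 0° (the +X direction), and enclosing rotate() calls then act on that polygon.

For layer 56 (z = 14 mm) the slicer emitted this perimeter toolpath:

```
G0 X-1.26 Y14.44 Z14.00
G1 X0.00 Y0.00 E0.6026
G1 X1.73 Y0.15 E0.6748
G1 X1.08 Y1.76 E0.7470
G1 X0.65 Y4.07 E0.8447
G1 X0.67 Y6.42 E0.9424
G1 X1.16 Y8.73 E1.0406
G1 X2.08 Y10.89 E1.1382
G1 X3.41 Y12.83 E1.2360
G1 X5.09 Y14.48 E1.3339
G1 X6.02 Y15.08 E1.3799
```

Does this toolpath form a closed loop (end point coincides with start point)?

Start point (G0): (-1.26, 14.44). End point (last G1): the path does not return to the start — open.

no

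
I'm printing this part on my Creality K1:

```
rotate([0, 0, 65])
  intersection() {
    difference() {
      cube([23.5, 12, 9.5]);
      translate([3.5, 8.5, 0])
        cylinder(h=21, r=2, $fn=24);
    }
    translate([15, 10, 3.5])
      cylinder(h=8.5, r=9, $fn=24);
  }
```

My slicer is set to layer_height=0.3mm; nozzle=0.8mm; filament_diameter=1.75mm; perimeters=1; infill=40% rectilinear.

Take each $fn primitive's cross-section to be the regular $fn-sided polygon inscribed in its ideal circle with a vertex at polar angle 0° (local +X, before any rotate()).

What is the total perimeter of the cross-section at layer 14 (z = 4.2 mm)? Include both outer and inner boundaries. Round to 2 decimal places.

At z = 4.2 mm: the cube is present — its section is the full 23.5×12 rectangle (perimeter 71.00 mm); the r=2 cylinder at (3.5, 8.5) contributes a regular 24-gon of circumradius 2 (perimeter = 2·24·2.000·sin(180°/24) = 12.53 mm); After the difference (first − rest): starting from the 23.5×12 cube, the r=2 cylinder at (3.5, 8.5) lies wholly inside it (removes its full 12.42 mm² and its 12.53 mm outline becomes a hole wall) — boundary (outer + 1 inner loop) = 83.53 mm; the cylinder at (15, 10): section is a regular 24-gon, circumradius r=9 (perimeter = 2·24·9.000·sin(180°/24) = 56.39 mm); After intersecting: the r=9 cylinder at (15, 10) partially overlaps the result so far; clipping to the common part keeps 159.67 mm² — boundary = 49.39 mm; (rotated 65° about Z; rotation is an isometry so areas/perimeters/island counts are preserved). Overall, the cross-section is a single solid region. Total boundary length (outer) = 49.39 mm.

49.39 mm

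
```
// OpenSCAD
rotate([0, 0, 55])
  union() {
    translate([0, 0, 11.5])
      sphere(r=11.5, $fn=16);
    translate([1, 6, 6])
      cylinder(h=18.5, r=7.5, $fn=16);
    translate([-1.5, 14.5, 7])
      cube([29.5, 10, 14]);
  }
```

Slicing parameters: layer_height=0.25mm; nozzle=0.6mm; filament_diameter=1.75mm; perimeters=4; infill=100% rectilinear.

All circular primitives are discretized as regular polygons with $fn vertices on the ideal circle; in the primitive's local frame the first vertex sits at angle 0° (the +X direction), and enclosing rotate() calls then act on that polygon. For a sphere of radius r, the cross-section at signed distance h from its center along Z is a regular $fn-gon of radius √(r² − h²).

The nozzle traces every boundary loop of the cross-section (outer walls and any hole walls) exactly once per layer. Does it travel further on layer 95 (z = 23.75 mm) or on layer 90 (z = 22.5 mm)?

layer 90 (z = 22.5 mm)

Layer 95 (z = 23.75): the sphere does not reach this height (|z−center|=12.250 > r=11.5); the cylinder at (1, 6): section is a regular 16-gon, circumradius r=7.5 (perimeter = 2·16·7.500·sin(180°/16) = 46.82 mm); the cube at (-1.5, 14.5) is not intersected at this z (z outside [7, 21]); Taking the union: only the r=7.5 cylinder at (1, 6) is present, so the union is just that shape — boundary = 46.82 mm; (rotated 55° about Z; rotation is an isometry so areas/perimeters/island counts are preserved). So its perimeter = 46.82 mm. Layer 90 (z = 22.5): the sphere: section is a regular 16-gon, circumradius = √(r²−h²) = √(11.5²−11²) = 3.354 (perimeter = 2·16·3.354·sin(180°/16) = 20.94 mm); the r=7.5 cylinder at (1, 6) contributes a regular 16-gon of circumradius 7.5 (perimeter = 2·16·7.500·sin(180°/16) = 46.82 mm); the cube at (-1.5, 14.5) does not reach this height (z outside [7, 21]); Combining (union): the regions partially overlap (shared area 24.22 mm²), so the edge portions inside another operand are dropped and the merged outline is re-measured after clipping — boundary = 49.37 mm; (whole slice rotated 55° about Z — lengths, areas and connectivity unchanged). So its perimeter = 49.37 mm. Layer 90 is larger (49.37 vs 46.82 mm).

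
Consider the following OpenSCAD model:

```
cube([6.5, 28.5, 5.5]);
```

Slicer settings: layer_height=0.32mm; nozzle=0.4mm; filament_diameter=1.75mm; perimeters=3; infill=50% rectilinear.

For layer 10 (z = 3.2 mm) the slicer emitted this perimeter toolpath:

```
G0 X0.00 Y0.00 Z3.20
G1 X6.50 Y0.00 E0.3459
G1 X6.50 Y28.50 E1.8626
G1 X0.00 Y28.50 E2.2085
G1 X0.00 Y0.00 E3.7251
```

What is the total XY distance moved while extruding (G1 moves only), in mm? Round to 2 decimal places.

Sum the Euclidean lengths of each G1 segment: total = 70.00 mm.

70.00 mm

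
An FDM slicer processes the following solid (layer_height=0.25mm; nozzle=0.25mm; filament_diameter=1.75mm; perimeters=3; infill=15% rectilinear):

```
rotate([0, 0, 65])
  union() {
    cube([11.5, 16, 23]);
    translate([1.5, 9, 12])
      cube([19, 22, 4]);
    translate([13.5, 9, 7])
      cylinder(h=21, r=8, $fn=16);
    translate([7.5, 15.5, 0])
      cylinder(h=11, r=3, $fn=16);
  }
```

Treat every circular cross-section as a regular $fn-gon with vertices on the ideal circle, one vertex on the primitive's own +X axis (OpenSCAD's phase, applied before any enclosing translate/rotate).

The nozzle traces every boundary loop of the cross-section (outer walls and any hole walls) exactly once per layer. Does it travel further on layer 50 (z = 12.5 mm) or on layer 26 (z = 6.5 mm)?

layer 50 (z = 12.5 mm)

Layer 50 (z = 12.5): the 11.5×16 cube contributes its full rectangle (perimeter 55.00 mm); the 19×22 cube at (1.5, 9) contributes its full rectangle (perimeter 82.00 mm); the r=8 cylinder at (13.5, 9) gives a regular 16-gon of circumradius 8 (constant along its height) (perimeter = 2·16·8.000·sin(180°/16) = 49.94 mm); the cylinder at (7.5, 15.5) is not intersected at this z (z outside [0, 11]); Taking the union: the regions partially overlap (shared area 199.10 mm²), so the edge portions inside another operand are dropped and the merged outline is re-measured after clipping — boundary = 101.10 mm; (rotated 65° about Z; rotation is an isometry so areas/perimeters/island counts are preserved). So its perimeter = 101.10 mm. Layer 26 (z = 6.5): the 11.5×16 cube contributes its full rectangle (perimeter 55.00 mm); the cube at (1.5, 9) does not reach this height (z outside [12, 16]); the cylinder at (13.5, 9) does not reach this height (z outside [7, 28]); the r=3 cylinder at (7.5, 15.5) gives a regular 16-gon of circumradius 3 (constant along its height) (perimeter = 2·16·3.000·sin(180°/16) = 18.73 mm); Combining (union): the regions partially overlap (shared area 16.73 mm²), so the edge portions inside another operand are dropped and the merged outline is re-measured after clipping — boundary = 57.54 mm; (whole slice rotated 65° about Z — lengths, areas and connectivity unchanged). So its perimeter = 57.54 mm. Layer 50 is larger (101.10 vs 57.54 mm).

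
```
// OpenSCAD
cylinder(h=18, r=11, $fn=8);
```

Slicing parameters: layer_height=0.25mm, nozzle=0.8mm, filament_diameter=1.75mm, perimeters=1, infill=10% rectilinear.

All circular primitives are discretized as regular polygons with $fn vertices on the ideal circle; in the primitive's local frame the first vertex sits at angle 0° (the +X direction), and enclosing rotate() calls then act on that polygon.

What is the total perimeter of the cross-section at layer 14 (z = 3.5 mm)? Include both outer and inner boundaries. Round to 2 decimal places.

67.35 mm

At z = 3.5 mm: the r=11 cylinder gives a regular 8-gon of circumradius 11 (constant along its height) (perimeter = 2·8·11.000·sin(180°/8) = 67.35 mm). Overall, the cross-section is a single solid region. Total boundary length (outer) = 67.35 mm.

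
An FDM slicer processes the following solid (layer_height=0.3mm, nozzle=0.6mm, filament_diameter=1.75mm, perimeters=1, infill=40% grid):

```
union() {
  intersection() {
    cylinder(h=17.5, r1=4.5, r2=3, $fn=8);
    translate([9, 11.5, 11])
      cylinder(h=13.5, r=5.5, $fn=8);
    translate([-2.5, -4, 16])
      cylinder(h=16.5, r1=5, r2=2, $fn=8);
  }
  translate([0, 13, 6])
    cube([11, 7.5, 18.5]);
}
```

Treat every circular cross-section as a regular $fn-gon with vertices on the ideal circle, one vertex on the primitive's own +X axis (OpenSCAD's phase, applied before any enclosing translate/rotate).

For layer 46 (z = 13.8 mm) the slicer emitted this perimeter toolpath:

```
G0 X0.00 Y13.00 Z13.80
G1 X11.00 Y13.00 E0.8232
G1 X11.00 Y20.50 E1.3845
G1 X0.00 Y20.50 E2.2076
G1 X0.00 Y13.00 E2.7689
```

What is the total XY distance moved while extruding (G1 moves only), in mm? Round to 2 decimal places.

Sum the Euclidean lengths of each G1 segment: total = 37.00 mm.

37.00 mm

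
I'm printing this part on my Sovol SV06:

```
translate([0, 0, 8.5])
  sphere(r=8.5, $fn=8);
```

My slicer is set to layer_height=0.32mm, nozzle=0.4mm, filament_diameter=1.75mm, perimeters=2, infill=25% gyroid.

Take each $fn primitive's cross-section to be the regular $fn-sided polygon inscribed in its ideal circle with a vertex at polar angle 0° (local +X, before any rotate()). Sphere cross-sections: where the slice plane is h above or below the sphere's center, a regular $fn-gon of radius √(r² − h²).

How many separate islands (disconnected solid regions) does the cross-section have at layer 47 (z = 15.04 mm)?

At z = 15.04 mm: the r=8.5 sphere slices to a regular 8-gon of circumradius 5.429 (√(r²−h²) with h=6.54 from center). Overall, the cross-section is a single solid region. Island count = 1.

1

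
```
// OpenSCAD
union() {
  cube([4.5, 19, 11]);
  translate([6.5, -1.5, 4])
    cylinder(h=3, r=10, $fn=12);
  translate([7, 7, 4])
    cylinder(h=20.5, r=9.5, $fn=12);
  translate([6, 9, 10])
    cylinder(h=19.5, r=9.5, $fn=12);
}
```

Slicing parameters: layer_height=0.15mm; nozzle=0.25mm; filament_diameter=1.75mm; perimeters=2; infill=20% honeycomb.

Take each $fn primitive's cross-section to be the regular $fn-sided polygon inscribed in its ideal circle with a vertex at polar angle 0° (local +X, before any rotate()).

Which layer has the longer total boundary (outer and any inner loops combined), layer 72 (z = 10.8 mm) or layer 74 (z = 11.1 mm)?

Layer 72 (z = 10.8): the 4.5×19 cube contributes its full rectangle (perimeter 47.00 mm); the cylinder at (6.5, -1.5) is not intersected at this z (z outside [4, 7]); the r=9.5 cylinder at (7, 7) contributes a regular 12-gon of circumradius 9.5 (perimeter = 2·12·9.500·sin(180°/12) = 59.01 mm); the cylinder at (6, 9): section is a regular 12-gon, circumradius r=9.5 (perimeter = 2·12·9.500·sin(180°/12) = 59.01 mm); Combining (union): the regions partially overlap (shared area 306.61 mm²), so the edge portions inside another operand are dropped and the merged outline is re-measured after clipping — boundary = 67.52 mm. So its perimeter = 67.52 mm. Layer 74 (z = 11.1): the cube does not reach this height (z outside [0, 11]); the cylinder at (6.5, -1.5) is absent (z outside [4, 7]); the r=9.5 cylinder at (7, 7) contributes a regular 12-gon of circumradius 9.5 (perimeter = 2·12·9.500·sin(180°/12) = 59.01 mm); the r=9.5 cylinder at (6, 9) gives a regular 12-gon of circumradius 9.5 (constant along its height) (perimeter = 2·12·9.500·sin(180°/12) = 59.01 mm); Combining (union): the regions partially overlap (shared area 228.98 mm²), so the edge portions inside another operand are dropped and the merged outline is re-measured after clipping — boundary = 63.63 mm. So its perimeter = 63.63 mm. Layer 72 is larger (67.52 vs 63.63 mm).

layer 72 (z = 10.8 mm)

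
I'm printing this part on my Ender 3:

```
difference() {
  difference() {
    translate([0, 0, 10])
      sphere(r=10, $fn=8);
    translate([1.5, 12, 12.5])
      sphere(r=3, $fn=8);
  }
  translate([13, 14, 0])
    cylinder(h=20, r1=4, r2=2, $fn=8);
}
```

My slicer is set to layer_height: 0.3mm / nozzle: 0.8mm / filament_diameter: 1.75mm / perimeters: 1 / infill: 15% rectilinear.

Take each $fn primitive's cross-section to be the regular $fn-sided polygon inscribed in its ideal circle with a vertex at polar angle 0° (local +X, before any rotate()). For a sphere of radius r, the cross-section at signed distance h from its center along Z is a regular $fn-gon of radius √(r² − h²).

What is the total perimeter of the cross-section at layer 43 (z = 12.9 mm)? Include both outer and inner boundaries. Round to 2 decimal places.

58.60 mm

At z = 12.9 mm: the r=10 sphere slices to a regular 8-gon of circumradius 9.570 (√(r²−h²) with h=2.9 from center) (perimeter = 2·8·9.570·sin(180°/8) = 58.60 mm); the sphere at (1.5, 12): section is a regular 8-gon, circumradius = √(r²−h²) = √(3²−0.4²) = 2.973 (perimeter = 2·8·2.973·sin(180°/8) = 18.20 mm); Taking the first minus the rest: starting from the r=10 sphere, the r=3 sphere at (1.5, 12) misses the remaining region (no effect) — boundary = 58.60 mm; the cone at (13, 14) contributes a regular 8-gon of circumradius 2.710 (interpolated between r1=4 and r2=2 at t=0.645) (perimeter = 2·8·2.710·sin(180°/8) = 16.59 mm); Taking the first minus the rest: starting from the result so far, the cone at (13, 14) misses the remaining region (no effect) — boundary = 58.60 mm. Overall, the cross-section is a single solid region. Total boundary length (outer) = 58.60 mm.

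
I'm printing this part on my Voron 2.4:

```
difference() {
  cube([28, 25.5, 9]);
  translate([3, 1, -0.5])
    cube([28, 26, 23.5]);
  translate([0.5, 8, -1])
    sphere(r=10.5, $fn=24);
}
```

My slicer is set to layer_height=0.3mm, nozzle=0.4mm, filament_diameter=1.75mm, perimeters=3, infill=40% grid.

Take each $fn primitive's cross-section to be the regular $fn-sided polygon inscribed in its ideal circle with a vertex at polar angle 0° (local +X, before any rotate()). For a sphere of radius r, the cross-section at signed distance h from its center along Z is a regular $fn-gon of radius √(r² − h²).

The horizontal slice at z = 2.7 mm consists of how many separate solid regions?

2

At z = 2.7 mm: the cube (footprint 28×25.5) is included at this height; the 28×26 cube at (3, 1) contributes its full rectangle; the sphere at (0.5, 8): section is a regular 24-gon, circumradius = √(r²−h²) = √(10.5²−3.7²) = 9.826; Taking the first minus the rest: starting from the 28×25.5 cube, the 28×26 cube at (3, 1) partially overlaps it — only the 612.50 mm² overlap (of its 728.00 mm²) is removed, clipping the outline; the r=10.5 sphere at (0.5, 8) partially overlaps it — only the 56.78 mm² overlap (of its 299.90 mm²) is removed, clipping the outline — 2 connected regions. The result has 2 disconnected regions.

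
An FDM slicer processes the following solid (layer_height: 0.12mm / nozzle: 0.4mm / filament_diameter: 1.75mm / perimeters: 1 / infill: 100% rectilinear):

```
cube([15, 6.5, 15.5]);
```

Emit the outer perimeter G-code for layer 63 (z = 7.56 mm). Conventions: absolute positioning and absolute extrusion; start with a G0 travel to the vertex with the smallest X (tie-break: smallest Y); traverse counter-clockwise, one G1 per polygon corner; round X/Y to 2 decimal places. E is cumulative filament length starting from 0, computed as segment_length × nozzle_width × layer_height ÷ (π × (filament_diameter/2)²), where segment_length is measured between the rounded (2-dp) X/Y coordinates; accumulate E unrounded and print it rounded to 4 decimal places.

At z = 7.56 mm: the cube is present — its section is the full 15×6.5 rectangle. The outline is a single polygon with 4 vertices. Extrusion per mm of travel: 0.4 × 0.12 / (π × 0.875²) = 0.019956. Accumulating E over each segment gives final E = 0.8581.

G0 X0.00 Y0.00 Z7.56
G1 X15.00 Y0.00 E0.2993
G1 X15.00 Y6.50 E0.4291
G1 X0.00 Y6.50 E0.7284
G1 X0.00 Y0.00 E0.8581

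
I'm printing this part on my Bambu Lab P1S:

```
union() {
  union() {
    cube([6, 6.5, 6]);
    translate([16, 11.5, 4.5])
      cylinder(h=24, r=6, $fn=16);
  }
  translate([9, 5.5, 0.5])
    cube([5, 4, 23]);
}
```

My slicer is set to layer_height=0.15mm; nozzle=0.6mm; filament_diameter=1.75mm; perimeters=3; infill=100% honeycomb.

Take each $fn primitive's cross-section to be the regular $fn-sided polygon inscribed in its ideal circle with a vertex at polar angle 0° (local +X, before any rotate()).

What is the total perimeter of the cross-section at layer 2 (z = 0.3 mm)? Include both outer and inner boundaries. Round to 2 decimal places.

At z = 0.3 mm: the cube is present — its section is the full 6×6.5 rectangle (perimeter 25.00 mm); the cylinder at (16, 11.5) does not reach this height (z outside [4.5, 28.5]); Merging all regions: only the 6×6.5 cube is present, so the union is just that shape — boundary = 25.00 mm; the cube at (9, 5.5) is absent (z outside [0.5, 23.5]); Combining (union): only the result so far is present, so the union is just that shape — boundary = 25.00 mm. Overall, the cross-section is a single solid region. Total boundary length (outer) = 25.00 mm.

25.00 mm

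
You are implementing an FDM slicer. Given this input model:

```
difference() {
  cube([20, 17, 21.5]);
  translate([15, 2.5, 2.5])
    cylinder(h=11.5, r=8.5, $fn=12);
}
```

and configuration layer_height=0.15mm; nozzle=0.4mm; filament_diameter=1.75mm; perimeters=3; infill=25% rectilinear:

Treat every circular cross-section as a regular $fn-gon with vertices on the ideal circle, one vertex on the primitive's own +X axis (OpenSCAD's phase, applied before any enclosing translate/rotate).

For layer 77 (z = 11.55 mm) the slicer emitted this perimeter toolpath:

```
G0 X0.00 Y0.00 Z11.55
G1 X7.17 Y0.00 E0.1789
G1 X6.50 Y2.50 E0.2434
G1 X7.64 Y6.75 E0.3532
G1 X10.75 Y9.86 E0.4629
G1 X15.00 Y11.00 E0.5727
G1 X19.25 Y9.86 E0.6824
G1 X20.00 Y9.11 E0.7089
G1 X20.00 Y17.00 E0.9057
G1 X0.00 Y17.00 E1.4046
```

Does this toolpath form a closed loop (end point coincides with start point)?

no

Start point (G0): (0.00, 0.00). End point (last G1): the path does not return to the start — open.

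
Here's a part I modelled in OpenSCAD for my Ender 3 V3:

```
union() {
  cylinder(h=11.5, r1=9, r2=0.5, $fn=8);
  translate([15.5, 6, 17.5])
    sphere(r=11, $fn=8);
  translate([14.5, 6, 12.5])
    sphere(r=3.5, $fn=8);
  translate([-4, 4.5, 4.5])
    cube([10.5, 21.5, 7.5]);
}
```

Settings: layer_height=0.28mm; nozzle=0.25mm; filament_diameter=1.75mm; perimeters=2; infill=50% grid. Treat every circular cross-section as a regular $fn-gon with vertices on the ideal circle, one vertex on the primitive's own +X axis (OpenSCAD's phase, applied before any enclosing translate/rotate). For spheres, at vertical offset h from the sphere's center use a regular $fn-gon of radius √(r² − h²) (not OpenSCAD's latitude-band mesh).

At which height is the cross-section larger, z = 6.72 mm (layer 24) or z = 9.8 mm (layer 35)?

Layer 24 (z = 6.72): the cone contributes a regular 8-gon of circumradius 4.033 (interpolated between r1=9 and r2=0.5 at t=0.584) (area = (8/2)·4.033²·sin(360°/8) = 46.01 mm²); the r=11 sphere at (15.5, 6) slices to a regular 8-gon of circumradius 2.189 (√(r²−h²) with h=10.78 from center) (area = (8/2)·2.189²·sin(360°/8) = 13.55 mm²); the sphere at (14.5, 6) is absent (|z−center|=5.780 > r=3.5); the cube at (-4, 4.5) (footprint 10.5×21.5) is included at this height (area 225.75 mm²); Merging all regions: the 3 present regions are separate (no shared area or edge), so areas and boundary lengths simply add and each stays a separate island — area = 285.31 mm². So its area = 285.31 mm². Layer 35 (z = 9.8): the cone: at t=0.852 of its height the radius interpolates to r₁+(r₂−r₁)t = 1.757, giving a regular 8-gon of that circumradius (area = (8/2)·1.757²·sin(360°/8) = 8.73 mm²); the r=11 sphere at (15.5, 6) slices to a regular 8-gon of circumradius 7.856 (√(r²−h²) with h=7.7 from center) (area = (8/2)·7.856²·sin(360°/8) = 174.54 mm²); the sphere at (14.5, 6): section is a regular 8-gon, circumradius = √(r²−h²) = √(3.5²−2.7²) = 2.227 (area = (8/2)·2.227²·sin(360°/8) = 14.03 mm²); the cube at (-4, 4.5) (footprint 10.5×21.5) is included at this height (area 225.75 mm²); Combining (union): the regions partially overlap — summed areas 423.05 mm² minus the doubly-counted overlap 14.03 mm² gives 409.02 mm² — area = 409.02 mm². So its area = 409.02 mm². Layer 35 is larger (409.02 vs 285.31 mm²).

layer 35 (z = 9.8 mm)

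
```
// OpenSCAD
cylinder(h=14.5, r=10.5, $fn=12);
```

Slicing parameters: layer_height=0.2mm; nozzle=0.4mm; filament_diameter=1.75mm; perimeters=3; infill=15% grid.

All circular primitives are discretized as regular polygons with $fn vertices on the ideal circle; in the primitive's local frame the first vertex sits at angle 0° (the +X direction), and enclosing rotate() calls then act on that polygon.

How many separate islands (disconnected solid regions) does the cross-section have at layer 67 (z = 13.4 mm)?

1

At z = 13.4 mm: the r=10.5 cylinder contributes a regular 12-gon of circumradius 10.5. Overall, the cross-section is a single solid region. Island count = 1.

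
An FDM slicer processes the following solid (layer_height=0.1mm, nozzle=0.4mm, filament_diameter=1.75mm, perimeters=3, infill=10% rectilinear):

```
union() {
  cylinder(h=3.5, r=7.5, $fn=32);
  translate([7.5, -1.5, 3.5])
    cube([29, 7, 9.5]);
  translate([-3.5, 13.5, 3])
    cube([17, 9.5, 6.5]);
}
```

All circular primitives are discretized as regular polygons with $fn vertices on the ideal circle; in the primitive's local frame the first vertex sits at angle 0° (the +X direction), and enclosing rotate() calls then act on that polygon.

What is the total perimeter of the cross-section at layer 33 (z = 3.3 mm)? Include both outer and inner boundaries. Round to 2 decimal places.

At z = 3.3 mm: the cylinder: section is a regular 32-gon, circumradius r=7.5 (perimeter = 2·32·7.500·sin(180°/32) = 47.05 mm); the cube at (7.5, -1.5) does not reach this height (z outside [3.5, 13]); the 17×9.5 cube at (-3.5, 13.5) contributes its full rectangle (perimeter 53.00 mm); Merging all regions: the 2 present regions are separate (no shared area or edge), so areas and boundary lengths simply add and each stays a separate island — boundary = 100.05 mm. Overall, the cross-section has 2 separate islands. Total boundary length (outer) = 100.05 mm.

100.05 mm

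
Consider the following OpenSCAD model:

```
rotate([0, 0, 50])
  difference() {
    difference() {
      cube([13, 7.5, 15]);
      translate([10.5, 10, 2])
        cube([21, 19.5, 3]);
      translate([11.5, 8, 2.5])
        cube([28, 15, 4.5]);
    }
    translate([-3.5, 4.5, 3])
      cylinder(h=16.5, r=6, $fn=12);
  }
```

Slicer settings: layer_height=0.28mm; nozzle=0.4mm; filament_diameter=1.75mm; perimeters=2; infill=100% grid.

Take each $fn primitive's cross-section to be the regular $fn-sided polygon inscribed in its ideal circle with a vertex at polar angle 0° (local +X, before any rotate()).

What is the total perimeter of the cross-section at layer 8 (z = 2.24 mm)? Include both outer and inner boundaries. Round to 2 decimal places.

At z = 2.24 mm: the 13×7.5 cube contributes its full rectangle (perimeter 41.00 mm); the cube at (10.5, 10) is present — its section is the full 21×19.5 rectangle (perimeter 81.00 mm); the cube at (11.5, 8) is not intersected at this z (z outside [2.5, 7]); After the difference (first − rest): starting from the 13×7.5 cube, the 21×19.5 cube at (10.5, 10) misses the remaining region (no effect) — boundary = 41.00 mm; the cylinder at (-3.5, 4.5) is not intersected at this z (z outside [3, 19.5]); Subtracting the remaining from the first: none of the subtracted shapes is present at this height, so that combined region is unchanged — boundary = 41.00 mm; (rotated 50° about Z; rotation is an isometry so areas/perimeters/island counts are preserved). Overall, the cross-section is a single solid region. Total boundary length (outer) = 41.00 mm.

41.00 mm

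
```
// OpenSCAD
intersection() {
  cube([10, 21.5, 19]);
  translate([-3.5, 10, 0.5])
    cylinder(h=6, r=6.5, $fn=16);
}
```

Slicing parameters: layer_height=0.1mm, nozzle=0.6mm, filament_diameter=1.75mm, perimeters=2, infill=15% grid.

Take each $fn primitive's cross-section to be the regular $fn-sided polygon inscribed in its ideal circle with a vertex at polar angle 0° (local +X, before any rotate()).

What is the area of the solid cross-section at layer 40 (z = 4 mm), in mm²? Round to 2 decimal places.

At z = 4 mm: the cube (footprint 10×21.5) is included at this height (area 215.00 mm²); the r=6.5 cylinder at (-3.5, 10) contributes a regular 16-gon of circumradius 6.5 (area = (16/2)·6.500²·sin(360°/16) = 129.35 mm²); Keeping only the common overlap: the r=6.5 cylinder at (-3.5, 10) partially overlaps the 10×21.5 cube; clipping to the common part keeps 22.09 mm² — area = 22.09 mm². Overall, the cross-section is a single solid region. Net area = 22.09 mm².

22.09 mm²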